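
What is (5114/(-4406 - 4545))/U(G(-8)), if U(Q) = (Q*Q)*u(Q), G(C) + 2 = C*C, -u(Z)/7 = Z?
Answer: 2557/7466458748 ≈ 3.4246e-7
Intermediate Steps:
u(Z) = -7*Z
G(C) = -2 + C² (G(C) = -2 + C*C = -2 + C²)
U(Q) = -7*Q³ (U(Q) = (Q*Q)*(-7*Q) = Q²*(-7*Q) = -7*Q³)
(5114/(-4406 - 4545))/U(G(-8)) = (5114/(-4406 - 4545))/((-7*(-2 + (-8)²)³)) = (5114/(-8951))/((-7*(-2 + 64)³)) = (5114*(-1/8951))/((-7*62³)) = -5114/(8951*((-7*238328))) = -5114/8951/(-1668296) = -5114/8951*(-1/1668296) = 2557/7466458748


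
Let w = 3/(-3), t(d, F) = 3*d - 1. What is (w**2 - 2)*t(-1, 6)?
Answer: 4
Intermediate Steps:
t(d, F) = -1 + 3*d
w = -1 (w = 3*(-1/3) = -1)
(w**2 - 2)*t(-1, 6) = ((-1)**2 - 2)*(-1 + 3*(-1)) = (1 - 2)*(-1 - 3) = -1*(-4) = 4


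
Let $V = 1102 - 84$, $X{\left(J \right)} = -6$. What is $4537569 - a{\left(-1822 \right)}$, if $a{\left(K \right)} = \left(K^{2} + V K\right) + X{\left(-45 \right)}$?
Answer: $3072687$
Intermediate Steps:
$V = 1018$
$a{\left(K \right)} = -6 + K^{2} + 1018 K$ ($a{\left(K \right)} = \left(K^{2} + 1018 K\right) - 6 = -6 + K^{2} + 1018 K$)
$4537569 - a{\left(-1822 \right)} = 4537569 - \left(-6 + \left(-1822\right)^{2} + 1018 \left(-1822\right)\right) = 4537569 - \left(-6 + 3319684 - 1854796\right) = 4537569 - 1464882 = 3072687$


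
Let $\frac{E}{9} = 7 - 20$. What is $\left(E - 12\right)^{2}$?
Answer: $16641$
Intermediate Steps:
$E = -117$ ($E = 9 \left(7 - 20\right) = 9 \left(-13\right) = -117$)
$\left(E - 12\right)^{2} = \left(-117 - 12\right)^{2} = \left(-129\right)^{2} = 16641$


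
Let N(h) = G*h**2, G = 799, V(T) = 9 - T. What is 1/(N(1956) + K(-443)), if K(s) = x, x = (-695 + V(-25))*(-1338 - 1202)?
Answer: 1/3058601804 ≈ 3.2695e-10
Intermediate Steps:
x = 1678940 (x = (-695 + (9 - 1*(-25)))*(-1338 - 1202) = (-695 + (9 + 25))*(-2540) = (-695 + 34)*(-2540) = -661*(-2540) = 1678940)
K(s) = 1678940
N(h) = 799*h**2
1/(N(1956) + K(-443)) = 1/(799*1956**2 + 1678940) = 1/(799*3825936 + 1678940) = 1/(3056922864 + 1678940) = 1/3058601804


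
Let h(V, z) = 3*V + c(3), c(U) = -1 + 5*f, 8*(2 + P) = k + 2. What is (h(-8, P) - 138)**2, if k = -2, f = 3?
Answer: 21904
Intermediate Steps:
P = -2 (P = -2 + (-2 + 2)/8 = -2 + (1/8)*0 = -2 + 0 = -2)
c(U) = 14 (c(U) = -1 + 5*3 = -1 + 15 = 14)
h(V, z) = 14 + 3*V (h(V, z) = 3*V + 14 = 14 + 3*V)
(h(-8, P) - 138)**2 = ((14 + 3*(-8)) - 138)**2 = ((14 - 24) - 138)**2 = (-10 - 138)**2 = (-148)**2 = 21904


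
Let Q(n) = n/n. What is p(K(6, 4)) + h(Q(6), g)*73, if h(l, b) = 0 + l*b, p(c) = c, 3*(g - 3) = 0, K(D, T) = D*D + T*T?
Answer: 271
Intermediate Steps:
K(D, T) = D² + T²
Q(n) = 1
g = 3 (g = 3 + (⅓)*0 = 3 + 0 = 3)
h(l, b) = b*l (h(l, b) = 0 + b*l = b*l)
p(K(6, 4)) + h(Q(6), g)*73 = (6² + 4²) + (3*1)*73 = (36 + 16) + 3*73 = 52 + 219 = 271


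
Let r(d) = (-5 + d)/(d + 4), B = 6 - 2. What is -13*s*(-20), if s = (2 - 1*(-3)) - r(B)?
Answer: 2665/2 ≈ 1332.5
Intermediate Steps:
B = 4
r(d) = (-5 + d)/(4 + d)
s = 41/8 (s = (2 - 1*(-3)) - (-5 + 4)/(4 + 4) = (2 + 3) - (-1)/8 = 5 - (-1)/8 = 5 - 1*(-⅛) = 5 + ⅛ = 41/8 ≈ 5.1250)
-13*s*(-20) = -13*41/8*(-20) = -533/8*(-20) = 2665/2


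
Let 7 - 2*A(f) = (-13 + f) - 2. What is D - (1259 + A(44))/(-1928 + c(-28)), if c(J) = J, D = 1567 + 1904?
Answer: 565877/163 ≈ 3471.6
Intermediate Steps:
A(f) = 11 - f/2 (A(f) = 7/2 - ((-13 + f) - 2)/2 = 7/2 - (-15 + f)/2 = 7/2 + (15/2 - f/2) = 11 - f/2)
D = 3471
D - (1259 + A(44))/(-1928 + c(-28)) = 3471 - (1259 + (11 - 1/2*44))/(-1928 - 28) = 3471 - (1259 + (11 - 22))/(-1956) = 3471 - (1259 - 11)*(-1)/1956 = 3471 - 1248*(-1)/1956 = 3471 - 1*(-104/163) = 3471 + 104/163 = 565877/163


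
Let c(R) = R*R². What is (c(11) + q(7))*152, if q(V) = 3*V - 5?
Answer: 204744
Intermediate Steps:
c(R) = R³
q(V) = -5 + 3*V
(c(11) + q(7))*152 = (11³ + (-5 + 3*7))*152 = (1331 + (-5 + 21))*152 = (1331 + 16)*152 = 1347*152 = 204744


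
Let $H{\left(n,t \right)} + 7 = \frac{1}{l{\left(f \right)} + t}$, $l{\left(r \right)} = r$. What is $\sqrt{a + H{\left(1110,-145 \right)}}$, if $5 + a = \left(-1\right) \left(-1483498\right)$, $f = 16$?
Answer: $\frac{\sqrt{24686690397}}{129} \approx 1218.0$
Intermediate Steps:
$H{\left(n,t \right)} = -7 + \frac{1}{16 + t}$
$a = 1483493$ ($a = -5 - -1483498 = -5 + 1483498 = 1483493$)
$\sqrt{a + H{\left(1110,-145 \right)}} = \sqrt{1483493 + \frac{-111 - -1015}{16 - 145}} = \sqrt{1483493 + \frac{-111 + 1015}{-129}} = \sqrt{1483493 - \frac{904}{129}} = \sqrt{\frac{191369693}{129}} = \frac{\sqrt{24686690397}}{129}$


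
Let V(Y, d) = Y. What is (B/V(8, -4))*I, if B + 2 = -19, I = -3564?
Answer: 18711/2 ≈ 9355.5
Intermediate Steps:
B = -21 (B = -2 - 19 = -21)
(B/V(8, -4))*I = -21/8*(-3564) = 18711/2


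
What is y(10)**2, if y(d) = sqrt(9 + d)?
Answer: 19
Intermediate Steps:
y(10)**2 = (sqrt(9 + 10))**2 = (sqrt(19))**2 = 19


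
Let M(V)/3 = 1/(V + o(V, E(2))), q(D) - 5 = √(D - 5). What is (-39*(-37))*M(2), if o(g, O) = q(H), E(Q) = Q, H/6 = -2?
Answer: 10101/22 - 1443*I*√17/22 ≈ 459.14 - 270.44*I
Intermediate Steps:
H = -12 (H = 6*(-2) = -12)
q(D) = 5 + √(-5 + D) (q(D) = 5 + √(D - 5) = 5 + √(-5 + D))
o(g, O) = 5 + I*√17 (o(g, O) = 5 + √(-5 - 12) = 5 + √(-17) = 5 + I*√17)
M(V) = 3/(5 + V + I*√17) (M(V) = 3/(V + (5 + I*√17)) = 3/(5 + V + I*√17))
(-39*(-37))*M(2) = (-39*(-37))*(3/(5 + 2 + I*√17)) = 1443*(3/(7 + I*√17)) = 4329/(7 + I*√17)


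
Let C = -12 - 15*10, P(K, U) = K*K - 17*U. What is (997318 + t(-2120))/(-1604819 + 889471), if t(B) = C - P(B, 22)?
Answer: 1748435/357674 ≈ 4.8884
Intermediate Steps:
P(K, U) = K**2 - 17*U
C = -162 (C = -12 - 150 = -162)
t(B) = 212 - B**2 (t(B) = -162 - (B**2 - 17*22) = -162 - (B**2 - 374) = -162 - (-374 + B**2) = -162 + (374 - B**2) = 212 - B**2)
(997318 + t(-2120))/(-1604819 + 889471) = (997318 + (212 - 1*(-2120)**2))/(-1604819 + 889471) = (997318 + (212 - 1*4494400))/(-715348) = (997318 + (212 - 4494400))*(-1/715348) = (997318 - 4494188)*(-1/715348) = -3496870*(-1/715348) = 1748435/357674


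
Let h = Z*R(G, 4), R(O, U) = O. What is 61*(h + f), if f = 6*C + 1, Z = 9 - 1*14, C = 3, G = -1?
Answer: 1464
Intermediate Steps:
Z = -5 (Z = 9 - 14 = -5)
f = 19 (f = 6*3 + 1 = 18 + 1 = 19)
h = 5 (h = -5*(-1) = 5)
61*(h + f) = 61*(5 + 19) = 61*24 = 1464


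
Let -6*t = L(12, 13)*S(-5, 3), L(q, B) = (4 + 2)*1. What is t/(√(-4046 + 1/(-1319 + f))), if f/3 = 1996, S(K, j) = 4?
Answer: 4*I*√88201019137/18890773 ≈ 0.062885*I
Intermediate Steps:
L(q, B) = 6 (L(q, B) = 6*1 = 6)
f = 5988 (f = 3*1996 = 5988)
t = -4 ≈ -4.0000
t/(√(-4046 + 1/(-1319 + f))) = -4/√(-4046 + 1/(-1319 + 5988)) = -4/√(-4046 + 1/4669) = -4*(-I*√88201019137/18890773) = -(-4)*I*√88201019137/18890773 = 4*I*√88201019137/18890773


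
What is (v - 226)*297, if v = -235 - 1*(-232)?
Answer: -68013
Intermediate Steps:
v = -3 (v = -235 + 232 = -3)
(v - 226)*297 = (-3 - 226)*297 = -229*297 = -68013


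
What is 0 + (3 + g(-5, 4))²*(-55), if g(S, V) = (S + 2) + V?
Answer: -880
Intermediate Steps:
g(S, V) = 2 + S + V (g(S, V) = (2 + S) + V = 2 + S + V)
0 + (3 + g(-5, 4))²*(-55) = 0 + (3 + (2 - 5 + 4))²*(-55) = 0 + (3 + 1)²*(-55) = 0 + 4²*(-55) = 0 + 16*(-55) = 0 - 880 = -880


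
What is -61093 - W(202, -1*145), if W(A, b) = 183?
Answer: -61276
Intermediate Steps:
-61093 - W(202, -1*145) = -61093 - 1*183 = -61093 - 183 = -61276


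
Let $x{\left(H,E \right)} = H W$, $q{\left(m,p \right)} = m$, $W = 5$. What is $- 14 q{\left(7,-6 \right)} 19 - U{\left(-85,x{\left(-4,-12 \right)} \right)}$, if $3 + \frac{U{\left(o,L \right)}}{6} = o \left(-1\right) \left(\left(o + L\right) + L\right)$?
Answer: $61906$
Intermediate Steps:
$x{\left(H,E \right)} = 5 H$ ($x{\left(H,E \right)} = H 5 = 5 H$)
$U{\left(o,L \right)} = -18 - 6 o \left(o + 2 L\right)$ ($U{\left(o,L \right)} = -18 + 6 o \left(-1\right) \left(\left(o + L\right) + L\right) = -18 + 6 - o \left(\left(L + o\right) + L\right) = -18 + 6 - o \left(o + 2 L\right) = -18 + 6 \left(- o \left(o + 2 L\right)\right) = -18 - 6 o \left(o + 2 L\right)$)
$- 14 q{\left(7,-6 \right)} 19 - U{\left(-85,x{\left(-4,-12 \right)} \right)} = \left(-14\right) 7 \cdot 19 - \left(-18 - 6 \left(-85\right)^{2} - 12 \cdot 5 \left(-4\right) \left(-85\right)\right) = \left(-98\right) 19 - \left(-18 - 43350 - \left(-240\right) \left(-85\right)\right) = -1862 - \left(-18 - 43350 - 20400\right) = -1862 - -63768 = -1862 + 63768 = 61906$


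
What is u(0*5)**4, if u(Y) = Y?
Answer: 0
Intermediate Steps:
u(0*5)**4 = (0*5)**4 = 0**4 = 0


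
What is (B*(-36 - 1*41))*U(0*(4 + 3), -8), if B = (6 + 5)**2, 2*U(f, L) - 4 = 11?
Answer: -139755/2 ≈ -69878.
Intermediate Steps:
U(f, L) = 15/2 (U(f, L) = 2 + (1/2)*11 = 2 + 11/2 = 15/2)
B = 121 (B = 11**2 = 121)
(B*(-36 - 1*41))*U(0*(4 + 3), -8) = (121*(-36 - 1*41))*(15/2) = (121*(-36 - 41))*(15/2) = (121*(-77))*(15/2) = -9317*15/2 = -139755/2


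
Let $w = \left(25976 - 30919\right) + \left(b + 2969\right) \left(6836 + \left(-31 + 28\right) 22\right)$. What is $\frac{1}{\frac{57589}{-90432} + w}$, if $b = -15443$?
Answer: $- \frac{90432}{7637337222325} \approx -1.1841 \cdot 10^{-8}$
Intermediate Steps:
$w = -84453923$ ($w = \left(25976 - 30919\right) + \left(-15443 + 2969\right) \left(6836 + \left(-31 + 28\right) 22\right) = -4943 - 12474 \left(6836 - 66\right) = -4943 - 84448980 = -84453923$)
$\frac{1}{\frac{57589}{-90432} + w} = \frac{1}{\frac{57589}{-90432} - 84453923} = \frac{1}{57589 \left(- \frac{1}{90432}\right) - 84453923} = \frac{1}{- \frac{57589}{90432} - 84453923} = \frac{1}{- \frac{7637337222325}{90432}} = - \frac{90432}{7637337222325}$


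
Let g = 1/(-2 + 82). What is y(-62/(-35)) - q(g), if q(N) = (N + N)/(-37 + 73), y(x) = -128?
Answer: -184321/1440 ≈ -128.00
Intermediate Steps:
g = 1/80 ≈ 0.012500
q(N) = N/18 (q(N) = (2*N)/36 = (2*N)*(1/36) = N/18)
y(-62/(-35)) - q(g) = -128 - 1/(18*80) = -128 - 1*1/1440 = -128 - 1/1440 = -184321/1440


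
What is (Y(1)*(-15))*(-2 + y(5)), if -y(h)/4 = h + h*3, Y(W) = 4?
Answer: 4920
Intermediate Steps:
y(h) = -16*h (y(h) = -4*(h + h*3) = -4*(h + 3*h) = -16*h)
(Y(1)*(-15))*(-2 + y(5)) = (4*(-15))*(-2 - 16*5) = -60*(-2 - 80) = -60*(-82) = 4920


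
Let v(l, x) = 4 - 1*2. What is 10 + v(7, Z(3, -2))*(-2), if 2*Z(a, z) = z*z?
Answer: 6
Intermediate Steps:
Z(a, z) = z²/2 (Z(a, z) = (z*z)/2 = z²/2)
v(l, x) = 2 (v(l, x) = 4 - 2 = 2)
10 + v(7, Z(3, -2))*(-2) = 10 + 2*(-2) = 10 - 4 = 6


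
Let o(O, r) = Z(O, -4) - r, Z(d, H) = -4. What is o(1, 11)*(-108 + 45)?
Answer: 945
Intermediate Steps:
o(O, r) = -4 - r
o(1, 11)*(-108 + 45) = (-4 - 1*11)*(-108 + 45) = (-4 - 11)*(-63) = -15*(-63) = 945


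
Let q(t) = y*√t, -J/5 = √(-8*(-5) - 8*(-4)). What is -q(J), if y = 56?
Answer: -56*I*2^(¾)*√15 ≈ -364.76*I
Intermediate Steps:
J = -30*√2 (J = -5*√(-8*(-5) - 8*(-4)) = -5*√(40 + 32) = -30*√2 ≈ -42.426)
q(t) = 56*√t
-q(J) = -56*√(-30*√2) = -56*I*2^(¾)*√15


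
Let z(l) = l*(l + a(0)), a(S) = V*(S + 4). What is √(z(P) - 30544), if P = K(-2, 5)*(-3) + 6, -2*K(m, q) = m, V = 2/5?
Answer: I*√763255/5 ≈ 174.73*I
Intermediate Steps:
V = ⅖ (V = 2*(⅕) = ⅖ ≈ 0.40000)
K(m, q) = -m/2
a(S) = 8/5 + 2*S/5 (a(S) = 2*(S + 4)/5 = 2*(4 + S)/5 = 8/5 + 2*S/5)
P = 3 (P = -½*(-2)*(-3) + 6 = 1*(-3) + 6 = -3 + 6 = 3)
z(l) = l*(8/5 + l) (z(l) = l*(l + (8/5 + (⅖)*0)) = l*(l + (8/5 + 0)) = l*(l + 8/5) = l*(8/5 + l))
√(z(P) - 30544) = √((⅕)*3*(8 + 5*3) - 30544) = √((⅕)*3*(8 + 15) - 30544) = √((⅕)*3*23 - 30544) = √(69/5 - 30544) = √(-152651/5) = I*√763255/5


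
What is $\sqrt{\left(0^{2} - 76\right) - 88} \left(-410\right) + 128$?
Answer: $128 - 820 i \sqrt{41} \approx 128.0 - 5250.6 i$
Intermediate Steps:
$\sqrt{\left(0^{2} - 76\right) - 88} \left(-410\right) + 128 = \sqrt{\left(0 - 76\right) - 88} \left(-410\right) + 128 = \sqrt{-76 - 88} \left(-410\right) + 128 = \sqrt{-164} \left(-410\right) + 128 = 2 i \sqrt{41} \left(-410\right) + 128 = - 820 i \sqrt{41} + 128 = 128 - 820 i \sqrt{41}$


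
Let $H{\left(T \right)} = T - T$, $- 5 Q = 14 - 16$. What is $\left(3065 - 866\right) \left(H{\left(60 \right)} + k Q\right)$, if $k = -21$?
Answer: $- \frac{92358}{5} \approx -18472.0$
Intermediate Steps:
$Q = \frac{2}{5}$ ($Q = - \frac{14 - 16}{5} = \left(- \frac{1}{5}\right) \left(-2\right) = \frac{2}{5} \approx 0.4$)
$H{\left(T \right)} = 0$
$\left(3065 - 866\right) \left(H{\left(60 \right)} + k Q\right) = \left(3065 - 866\right) \left(0 - \frac{42}{5}\right) = 2199 \left(0 - \frac{42}{5}\right) = 2199 \left(- \frac{42}{5}\right) = - \frac{92358}{5}$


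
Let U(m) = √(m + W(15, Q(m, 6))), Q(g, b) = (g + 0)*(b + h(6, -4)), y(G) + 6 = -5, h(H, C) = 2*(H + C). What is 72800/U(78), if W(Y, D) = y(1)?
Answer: 72800*√67/67 ≈ 8893.9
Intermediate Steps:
h(H, C) = 2*C + 2*H (h(H, C) = 2*(C + H) = 2*C + 2*H)
y(G) = -11 (y(G) = -6 - 5 = -11)
Q(g, b) = g*(4 + b) (Q(g, b) = (g + 0)*(b + (2*(-4) + 2*6)) = g*(b + (-8 + 12)) = g*(b + 4) = g*(4 + b))
W(Y, D) = -11
U(m) = √(-11 + m) (U(m) = √(m - 11) = √(-11 + m))
72800/U(78) = 72800/(√(-11 + 78)) = 72800/(√67) = 72800*(√67/67) = 72800*√67/67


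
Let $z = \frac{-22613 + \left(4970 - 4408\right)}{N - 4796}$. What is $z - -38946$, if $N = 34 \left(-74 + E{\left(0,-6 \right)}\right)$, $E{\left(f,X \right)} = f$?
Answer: $\frac{284795203}{7312} \approx 38949.0$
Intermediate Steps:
$N = -2516$ ($N = 34 \left(-74 + 0\right) = 34 \left(-74\right) = -2516$)
$z = \frac{22051}{7312}$ ($z = \frac{-22613 + \left(4970 - 4408\right)}{-2516 - 4796} = \frac{-22613 + \left(4970 - 4408\right)}{-7312} = \left(-22613 + 562\right) \left(- \frac{1}{7312}\right) = \left(-22051\right) \left(- \frac{1}{7312}\right) = \frac{22051}{7312} \approx 3.0157$)
$z - -38946 = \frac{22051}{7312} - -38946 = \frac{22051}{7312} + 38946 = \frac{284795203}{7312}$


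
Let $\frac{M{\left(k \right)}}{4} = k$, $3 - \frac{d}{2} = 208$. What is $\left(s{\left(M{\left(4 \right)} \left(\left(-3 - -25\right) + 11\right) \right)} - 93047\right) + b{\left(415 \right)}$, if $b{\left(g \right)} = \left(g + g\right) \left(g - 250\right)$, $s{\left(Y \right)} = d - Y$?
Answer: $42965$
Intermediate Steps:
$d = -410$ ($d = 6 - 416 = -410$)
$M{\left(k \right)} = 4 k$
$s{\left(Y \right)} = -410 - Y$
$b{\left(g \right)} = 2 g \left(-250 + g\right)$
$\left(s{\left(M{\left(4 \right)} \left(\left(-3 - -25\right) + 11\right) \right)} - 93047\right) + b{\left(415 \right)} = \left(\left(-410 - 4 \cdot 4 \left(\left(-3 - -25\right) + 11\right)\right) - 93047\right) + 2 \cdot 415 \left(-250 + 415\right) = \left(\left(-410 - 16 \left(\left(-3 + 25\right) + 11\right)\right) - 93047\right) + 2 \cdot 415 \cdot 165 = \left(\left(-410 - 16 \left(22 + 11\right)\right) - 93047\right) + 136950 = \left(\left(-410 - 16 \cdot 33\right) - 93047\right) + 136950 = \left(\left(-410 - 528\right) - 93047\right) + 136950 = \left(-938 - 93047\right) + 136950 = -93985 + 136950 = 42965$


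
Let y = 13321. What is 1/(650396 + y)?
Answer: 1/663717 ≈ 1.5067e-6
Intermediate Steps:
1/(650396 + y) = 1/(650396 + 13321) = 1/663717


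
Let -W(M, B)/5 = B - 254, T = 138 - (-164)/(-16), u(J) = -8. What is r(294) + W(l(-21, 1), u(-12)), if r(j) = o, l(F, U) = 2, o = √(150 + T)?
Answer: 1310 + √1111/2 ≈ 1326.7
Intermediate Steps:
T = 511/4 (T = 138 - (-164)*(-1)/16 = 138 - 1*41/4 = 138 - 41/4 = 511/4 ≈ 127.75)
o = √1111/2 (o = √(150 + 511/4) = √(1111/4) = √1111/2 ≈ 16.666)
W(M, B) = 1270 - 5*B (W(M, B) = -5*(B - 254) = -5*(-254 + B) = 1270 - 5*B)
r(j) = √1111/2
r(294) + W(l(-21, 1), u(-12)) = √1111/2 + (1270 - 5*(-8)) = √1111/2 + (1270 + 40) = √1111/2 + 1310 = 1310 + √1111/2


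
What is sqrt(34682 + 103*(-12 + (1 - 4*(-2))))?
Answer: sqrt(34373) ≈ 185.40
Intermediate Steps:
sqrt(34682 + 103*(-12 + (1 - 4*(-2)))) = sqrt(34682 + 103*(-12 + (1 + 8))) = sqrt(34682 + 103*(-12 + 9)) = sqrt(34682 + 103*(-3)) = sqrt(34682 - 309) = sqrt(34373)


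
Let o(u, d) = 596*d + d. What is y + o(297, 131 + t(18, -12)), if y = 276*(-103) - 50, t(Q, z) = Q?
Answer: 60475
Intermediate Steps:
o(u, d) = 597*d
y = -28478 (y = -28428 - 50 = -28478)
y + o(297, 131 + t(18, -12)) = -28478 + 597*(131 + 18) = -28478 + 597*149 = -28478 + 88953 = 60475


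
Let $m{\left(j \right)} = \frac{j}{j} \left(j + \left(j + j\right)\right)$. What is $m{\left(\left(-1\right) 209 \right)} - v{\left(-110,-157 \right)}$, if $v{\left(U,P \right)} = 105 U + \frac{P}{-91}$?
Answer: $\frac{993836}{91} \approx 10921.0$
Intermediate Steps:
$v{\left(U,P \right)} = 105 U - \frac{P}{91}$
$m{\left(j \right)} = 3 j$ ($m{\left(j \right)} = 1 \left(j + 2 j\right) = 1 \cdot 3 j = 3 j$)
$m{\left(\left(-1\right) 209 \right)} - v{\left(-110,-157 \right)} = 3 \left(\left(-1\right) 209\right) - \left(105 \left(-110\right) - - \frac{157}{91}\right) = 3 \left(-209\right) - \left(-11550 + \frac{157}{91}\right) = -627 - - \frac{1050893}{91} = -627 + \frac{1050893}{91} = \frac{993836}{91}$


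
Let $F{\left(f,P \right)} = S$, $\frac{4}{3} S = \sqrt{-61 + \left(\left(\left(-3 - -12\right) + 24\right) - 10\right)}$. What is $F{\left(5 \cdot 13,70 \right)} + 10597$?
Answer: $10597 + \frac{3 i \sqrt{38}}{4} \approx 10597.0 + 4.6233 i$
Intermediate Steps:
$S = \frac{3 i \sqrt{38}}{4}$ ($S = \frac{3 \sqrt{-61 + \left(\left(\left(-3 - -12\right) + 24\right) - 10\right)}}{4} = \frac{3 \sqrt{-61 + \left(\left(\left(-3 + 12\right) + 24\right) - 10\right)}}{4} = \frac{3 \sqrt{-61 + \left(\left(9 + 24\right) - 10\right)}}{4} = \frac{3 \sqrt{-61 + \left(33 - 10\right)}}{4} = \frac{3 \sqrt{-61 + 23}}{4} = \frac{3 \sqrt{-38}}{4} = \frac{3 i \sqrt{38}}{4} \approx 4.6233 i$)
$F{\left(f,P \right)} = \frac{3 i \sqrt{38}}{4}$
$F{\left(5 \cdot 13,70 \right)} + 10597 = \frac{3 i \sqrt{38}}{4} + 10597 = 10597 + \frac{3 i \sqrt{38}}{4}$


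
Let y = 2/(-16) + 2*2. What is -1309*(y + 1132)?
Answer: -11894883/8 ≈ -1.4869e+6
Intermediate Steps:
y = 31/8 (y = 2*(-1/16) + 4 = -1/8 + 4 = 31/8 ≈ 3.8750)
-1309*(y + 1132) = -1309*(31/8 + 1132) = -1309*9087/8 = -11894883/8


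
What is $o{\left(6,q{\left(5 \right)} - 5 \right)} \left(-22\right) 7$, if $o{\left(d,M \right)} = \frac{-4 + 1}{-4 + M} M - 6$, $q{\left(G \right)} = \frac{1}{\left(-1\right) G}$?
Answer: $\frac{27258}{23} \approx 1185.1$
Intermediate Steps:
$q{\left(G \right)} = - \frac{1}{G}$
$o{\left(d,M \right)} = -6 - \frac{3 M}{-4 + M}$ ($o{\left(d,M \right)} = - \frac{3}{-4 + M} M - 6 = - \frac{3 M}{-4 + M} - 6 = -6 - \frac{3 M}{-4 + M}$)
$o{\left(6,q{\left(5 \right)} - 5 \right)} \left(-22\right) 7 = \frac{3 \left(8 - 3 \left(- \frac{1}{5} - 5\right)\right)}{-4 - \frac{26}{5}} \left(-22\right) 7 = \frac{3 \left(8 - - \frac{78}{5}\right)}{-4 - \frac{26}{5}} \left(-22\right) 7 = \frac{3 \left(8 + \frac{78}{5}\right)}{- \frac{46}{5}} \left(-22\right) 7 = 3 \left(- \frac{5}{46}\right) \frac{118}{5} \left(-22\right) 7 = \left(- \frac{177}{23}\right) \left(-22\right) 7 = \frac{3894}{23} \cdot 7 = \frac{27258}{23}$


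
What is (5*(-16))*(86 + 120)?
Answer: -16480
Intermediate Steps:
(5*(-16))*(86 + 120) = -80*206 = -16480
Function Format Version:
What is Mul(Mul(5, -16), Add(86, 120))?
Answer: -16480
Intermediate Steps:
Mul(Mul(5, -16), Add(86, 120)) = Mul(-80, 206) = -16480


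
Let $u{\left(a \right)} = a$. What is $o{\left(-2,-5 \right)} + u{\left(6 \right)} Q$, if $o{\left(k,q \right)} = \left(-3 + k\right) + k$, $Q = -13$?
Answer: $-85$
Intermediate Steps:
$o{\left(k,q \right)} = -3 + 2 k$
$o{\left(-2,-5 \right)} + u{\left(6 \right)} Q = \left(-3 + 2 \left(-2\right)\right) + 6 \left(-13\right) = \left(-3 - 4\right) - 78 = -7 - 78 = -85$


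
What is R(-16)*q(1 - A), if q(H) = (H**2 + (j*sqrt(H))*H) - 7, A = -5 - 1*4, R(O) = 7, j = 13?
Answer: 651 + 910*sqrt(10) ≈ 3528.7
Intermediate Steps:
A = -9 (A = -5 - 4 = -9)
q(H) = -7 + H**2 + 13*H**(3/2) (q(H) = (H**2 + (13*sqrt(H))*H) - 7 = (H**2 + 13*H**(3/2)) - 7 = -7 + H**2 + 13*H**(3/2))
R(-16)*q(1 - A) = 7*(-7 + (1 - 1*(-9))**2 + 13*(1 - 1*(-9))**(3/2)) = 7*(-7 + (1 + 9)**2 + 13*(1 + 9)**(3/2)) = 7*(-7 + 10**2 + 13*10**(3/2)) = 7*(-7 + 100 + 13*(10*sqrt(10))) = 7*(-7 + 100 + 130*sqrt(10)) = 7*(93 + 130*sqrt(10)) = 651 + 910*sqrt(10)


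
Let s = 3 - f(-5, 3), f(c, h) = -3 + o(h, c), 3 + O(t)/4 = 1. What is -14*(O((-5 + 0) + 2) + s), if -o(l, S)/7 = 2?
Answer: -168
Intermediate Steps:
o(l, S) = -14 (o(l, S) = -7*2 = -14)
O(t) = -8 (O(t) = -12 + 4*1 = -12 + 4 = -8)
f(c, h) = -17 (f(c, h) = -3 - 14 = -17)
s = 20 (s = 3 - 1*(-17) = 3 + 17 = 20)
-14*(O((-5 + 0) + 2) + s) = -14*(-8 + 20) = -14*12 = -168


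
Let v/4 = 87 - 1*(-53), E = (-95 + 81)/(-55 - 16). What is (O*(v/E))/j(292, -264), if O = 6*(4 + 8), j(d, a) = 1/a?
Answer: -53982720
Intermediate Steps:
E = 14/71 (E = -14/(-71) = -14*(-1/71) = 14/71 ≈ 0.19718)
v = 560 (v = 4*(87 - 1*(-53)) = 4*(87 + 53) = 4*140 = 560)
O = 72 (O = 6*12 = 72)
(O*(v/E))/j(292, -264) = (72*(560/(14/71)))/(1/(-264)) = (72*(560*(71/14)))/(-1/264) = (72*2840)*(-264) = 204480*(-264) = -53982720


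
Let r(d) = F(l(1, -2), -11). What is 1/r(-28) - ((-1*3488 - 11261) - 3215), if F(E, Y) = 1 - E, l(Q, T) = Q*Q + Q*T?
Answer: 35929/2 ≈ 17965.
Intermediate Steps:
l(Q, T) = Q² + Q*T
r(d) = 2 (r(d) = 1 - (1 - 2) = 1 - (-1) = 1 - 1*(-1) = 1 + 1 = 2)
1/r(-28) - ((-1*3488 - 11261) - 3215) = 1/2 - ((-1*3488 - 11261) - 3215) = ½ - ((-3488 - 11261) - 3215) = ½ - (-14749 - 3215) = ½ - 1*(-17964) = ½ + 17964 = 35929/2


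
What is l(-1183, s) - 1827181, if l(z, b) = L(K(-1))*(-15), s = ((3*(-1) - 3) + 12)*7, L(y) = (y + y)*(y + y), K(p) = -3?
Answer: -1827721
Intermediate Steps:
L(y) = 4*y**2 (L(y) = (2*y)*(2*y) = 4*y**2)
s = 42 (s = ((-3 - 3) + 12)*7 = (-6 + 12)*7 = 6*7 = 42)
l(z, b) = -540 (l(z, b) = (4*(-3)**2)*(-15) = (4*9)*(-15) = 36*(-15) = -540)
l(-1183, s) - 1827181 = -540 - 1827181 = -1827721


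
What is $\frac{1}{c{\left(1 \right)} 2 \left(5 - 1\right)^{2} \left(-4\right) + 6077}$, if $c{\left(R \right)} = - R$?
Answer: $\frac{1}{6205} \approx 0.00016116$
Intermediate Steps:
$\frac{1}{c{\left(1 \right)} 2 \left(5 - 1\right)^{2} \left(-4\right) + 6077} = \frac{1}{\left(-1\right) 1 \cdot 2 \left(5 - 1\right)^{2} \left(-4\right) + 6077} = \frac{1}{- 2 \cdot 4^{2} \left(-4\right) + 6077} = \frac{1}{- 2 \cdot 16 \left(-4\right) + 6077} = \frac{1}{- 32 \left(-4\right) + 6077} = \frac{1}{\left(-1\right) \left(-128\right) + 6077} = \frac{1}{128 + 6077} = \frac{1}{6205}$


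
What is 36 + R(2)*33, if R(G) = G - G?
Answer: 36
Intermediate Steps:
R(G) = 0
36 + R(2)*33 = 36 + 0*33 = 36 + 0 = 36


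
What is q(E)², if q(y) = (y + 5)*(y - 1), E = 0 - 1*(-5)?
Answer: 1600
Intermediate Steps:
E = 5 (E = 0 + 5 = 5)
q(y) = (-1 + y)*(5 + y) (q(y) = (5 + y)*(-1 + y) = (-1 + y)*(5 + y))
q(E)² = (-5 + 5² + 4*5)² = (-5 + 25 + 20)² = 40² = 1600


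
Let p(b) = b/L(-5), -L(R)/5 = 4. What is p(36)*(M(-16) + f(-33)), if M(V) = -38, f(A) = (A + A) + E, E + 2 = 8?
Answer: 882/5 ≈ 176.40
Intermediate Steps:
E = 6 (E = -2 + 8 = 6)
L(R) = -20 (L(R) = -5*4 = -20)
f(A) = 6 + 2*A (f(A) = (A + A) + 6 = 2*A + 6 = 6 + 2*A)
p(b) = -b/20 (p(b) = b/(-20) = b*(-1/20) = -b/20)
p(36)*(M(-16) + f(-33)) = (-1/20*36)*(-38 + (6 + 2*(-33))) = -9*(-38 + (6 - 66))/5 = -9*(-38 - 60)/5 = -9/5*(-98) = 882/5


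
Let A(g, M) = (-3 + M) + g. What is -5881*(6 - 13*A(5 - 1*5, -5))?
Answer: -646910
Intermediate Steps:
A(g, M) = -3 + M + g
-5881*(6 - 13*A(5 - 1*5, -5)) = -5881*(6 - 13*(-3 - 5 + (5 - 1*5))) = -5881*(6 - 13*(-3 - 5 + (5 - 5))) = -5881*(6 - 13*(-3 - 5 + 0)) = -5881*(6 - 13*(-8)) = -5881*(6 + 104) = -5881*110 = -646910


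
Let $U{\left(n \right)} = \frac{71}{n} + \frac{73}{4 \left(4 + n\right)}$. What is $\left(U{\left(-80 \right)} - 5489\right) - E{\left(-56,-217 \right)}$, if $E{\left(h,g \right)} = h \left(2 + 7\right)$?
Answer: $- \frac{3789457}{760} \approx -4986.1$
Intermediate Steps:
$E{\left(h,g \right)} = 9 h$ ($E{\left(h,g \right)} = h 9 = 9 h$)
$U{\left(n \right)} = \frac{71}{n} + \frac{73}{16 + 4 n}$
$\left(U{\left(-80 \right)} - 5489\right) - E{\left(-56,-217 \right)} = \left(\frac{1136 + 357 \left(-80\right)}{4 \left(-80\right) \left(4 - 80\right)} - 5489\right) - 9 \left(-56\right) = \left(\frac{1}{4} \left(- \frac{1}{80}\right) \frac{1}{-76} \left(1136 - 28560\right) - 5489\right) - -504 = \left(\frac{1}{4} \left(- \frac{1}{80}\right) \left(- \frac{1}{76}\right) \left(-27424\right) - 5489\right) + 504 = \left(- \frac{857}{760} - 5489\right) + 504 = - \frac{4172497}{760} + 504 = - \frac{3789457}{760}$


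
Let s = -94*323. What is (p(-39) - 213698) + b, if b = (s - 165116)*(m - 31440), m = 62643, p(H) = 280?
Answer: -6099713452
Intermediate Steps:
s = -30362
b = -6099500034 (b = (-30362 - 165116)*(62643 - 31440) = -195478*31203 = -6099500034)
(p(-39) - 213698) + b = (280 - 213698) - 6099500034 = -213418 - 6099500034 = -6099713452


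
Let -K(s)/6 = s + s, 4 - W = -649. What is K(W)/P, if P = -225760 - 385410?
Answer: 3918/305585 ≈ 0.012821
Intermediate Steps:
P = -611170
W = 653 (W = 4 - 1*(-649) = 4 + 649 = 653)
K(s) = -12*s (K(s) = -6*(s + s) = -12*s)
K(W)/P = -12*653/(-611170) = -7836*(-1/611170) = 3918/305585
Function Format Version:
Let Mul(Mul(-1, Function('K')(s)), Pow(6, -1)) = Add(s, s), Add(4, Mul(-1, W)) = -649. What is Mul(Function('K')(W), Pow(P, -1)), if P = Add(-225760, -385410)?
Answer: Rational(3918, 305585) ≈ 0.012821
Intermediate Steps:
P = -611170
W = 653 (W = Add(4, Mul(-1, -649)) = Add(4, 649) = 653)
Function('K')(s) = Mul(-12, s) (Function('K')(s) = Mul(-6, Add(s, s)) = Mul(-6, Mul(2, s)) = Mul(-12, s))
Mul(Function('K')(W), Pow(P, -1)) = Mul(Mul(-12, 653), Pow(-611170, -1)) = Mul(-7836, Rational(-1, 611170)) = Rational(3918, 305585)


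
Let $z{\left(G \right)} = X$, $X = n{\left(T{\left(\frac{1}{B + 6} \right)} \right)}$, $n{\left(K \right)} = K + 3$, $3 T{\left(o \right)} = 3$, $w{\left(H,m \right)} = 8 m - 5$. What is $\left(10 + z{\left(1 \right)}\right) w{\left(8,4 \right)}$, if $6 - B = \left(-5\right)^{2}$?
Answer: $378$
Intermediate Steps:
$B = -19$ ($B = 6 - \left(-5\right)^{2} = 6 - 25 = -19$)
$w{\left(H,m \right)} = -5 + 8 m$
$T{\left(o \right)} = 1$ ($T{\left(o \right)} = \frac{1}{3} \cdot 3 = 1$)
$n{\left(K \right)} = 3 + K$
$X = 4$ ($X = 3 + 1 = 4$)
$z{\left(G \right)} = 4$
$\left(10 + z{\left(1 \right)}\right) w{\left(8,4 \right)} = \left(10 + 4\right) \left(-5 + 8 \cdot 4\right) = 14 \left(-5 + 32\right) = 14 \cdot 27 = 378$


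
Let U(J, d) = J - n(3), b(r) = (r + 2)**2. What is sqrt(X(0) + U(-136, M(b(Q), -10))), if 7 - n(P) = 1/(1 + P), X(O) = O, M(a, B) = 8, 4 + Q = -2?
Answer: I*sqrt(571)/2 ≈ 11.948*I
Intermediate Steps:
Q = -6 (Q = -4 - 2 = -6)
b(r) = (2 + r)**2
n(P) = 7 - 1/(1 + P)
U(J, d) = -27/4 + J (U(J, d) = J - (6 + 7*3)/(1 + 3) = J - (6 + 21)/4 = J - 27/4 = -27/4 + J)
sqrt(X(0) + U(-136, M(b(Q), -10))) = sqrt(0 + (-27/4 - 136)) = sqrt(0 - 571/4) = sqrt(-571/4) = I*sqrt(571)/2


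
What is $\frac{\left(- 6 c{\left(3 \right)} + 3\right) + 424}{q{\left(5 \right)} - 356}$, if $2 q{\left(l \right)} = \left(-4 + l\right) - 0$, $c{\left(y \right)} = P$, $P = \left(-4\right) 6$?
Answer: $- \frac{1142}{711} \approx -1.6062$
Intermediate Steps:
$P = -24$
$c{\left(y \right)} = -24$
$q{\left(l \right)} = -2 + \frac{l}{2}$ ($q{\left(l \right)} = \frac{\left(-4 + l\right) - 0}{2} = \frac{\left(-4 + l\right) + 0}{2} = \frac{-4 + l}{2} = -2 + \frac{l}{2}$)
$\frac{\left(- 6 c{\left(3 \right)} + 3\right) + 424}{q{\left(5 \right)} - 356} = \frac{\left(\left(-6\right) \left(-24\right) + 3\right) + 424}{\left(-2 + \frac{1}{2} \cdot 5\right) - 356} = \frac{\left(144 + 3\right) + 424}{\left(-2 + \frac{5}{2}\right) - 356} = \frac{147 + 424}{\frac{1}{2} - 356} = \frac{571}{- \frac{711}{2}} = 571 \left(- \frac{2}{711}\right) = - \frac{1142}{711}$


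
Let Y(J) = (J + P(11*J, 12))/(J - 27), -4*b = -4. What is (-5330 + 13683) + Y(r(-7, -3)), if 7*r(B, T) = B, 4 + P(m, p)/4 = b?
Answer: 233897/28 ≈ 8353.5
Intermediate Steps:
b = 1 (b = -1/4*(-4) = 1)
P(m, p) = -12 (P(m, p) = -16 + 4*1 = -16 + 4 = -12)
r(B, T) = B/7
Y(J) = (-12 + J)/(-27 + J) (Y(J) = (J - 12)/(J - 27) = (-12 + J)/(-27 + J))
(-5330 + 13683) + Y(r(-7, -3)) = (-5330 + 13683) + (-12 + (1/7)*(-7))/(-27 + (1/7)*(-7)) = 8353 + (-12 - 1)/(-27 - 1) = 8353 - 13/(-28) = 8353 - 1/28*(-13) = 8353 + 13/28 = 233897/28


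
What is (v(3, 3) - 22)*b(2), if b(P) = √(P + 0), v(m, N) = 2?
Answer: -20*√2 ≈ -28.284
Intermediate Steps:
b(P) = √P
(v(3, 3) - 22)*b(2) = (2 - 22)*√2 = -20*√2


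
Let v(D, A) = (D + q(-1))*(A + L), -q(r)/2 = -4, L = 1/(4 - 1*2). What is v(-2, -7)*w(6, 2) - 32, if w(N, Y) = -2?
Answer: 46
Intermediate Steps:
L = ½ (L = 1/(4 - 2) = 1/2 = ½ ≈ 0.50000)
q(r) = 8 (q(r) = -2*(-4) = 8)
v(D, A) = (½ + A)*(8 + D) (v(D, A) = (D + 8)*(A + ½) = (8 + D)*(½ + A) = (½ + A)*(8 + D))
v(-2, -7)*w(6, 2) - 32 = (4 + (½)*(-2) + 8*(-7) - 7*(-2))*(-2) - 32 = (4 - 1 - 56 + 14)*(-2) - 32 = -39*(-2) - 32 = 78 - 32 = 46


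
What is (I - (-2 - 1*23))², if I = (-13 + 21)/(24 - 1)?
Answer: 339889/529 ≈ 642.51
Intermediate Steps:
I = 8/23 ≈ 0.34783
(I - (-2 - 1*23))² = (8/23 - (-2 - 1*23))² = (8/23 - (-2 - 23))² = (8/23 - 1*(-25))² = (8/23 + 25)² = (583/23)² = 339889/529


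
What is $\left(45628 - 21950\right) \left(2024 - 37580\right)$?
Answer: $-841894968$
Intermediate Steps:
$\left(45628 - 21950\right) \left(2024 - 37580\right) = 23678 \left(-35556\right) = -841894968$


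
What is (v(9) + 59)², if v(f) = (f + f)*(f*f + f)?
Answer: 2819041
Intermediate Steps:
v(f) = 2*f*(f + f²) (v(f) = (2*f)*(f² + f) = (2*f)*(f + f²) = 2*f*(f + f²))
(v(9) + 59)² = (2*9²*(1 + 9) + 59)² = (2*81*10 + 59)² = (1620 + 59)² = 1679² = 2819041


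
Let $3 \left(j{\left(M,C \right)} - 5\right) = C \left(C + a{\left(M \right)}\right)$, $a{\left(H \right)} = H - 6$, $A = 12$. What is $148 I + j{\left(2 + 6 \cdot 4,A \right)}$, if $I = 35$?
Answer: $5313$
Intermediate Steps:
$a{\left(H \right)} = -6 + H$ ($a{\left(H \right)} = H - 6 = -6 + H$)
$j{\left(M,C \right)} = 5 + \frac{C \left(-6 + C + M\right)}{3}$ ($j{\left(M,C \right)} = 5 + \frac{C \left(C + \left(-6 + M\right)\right)}{3} = 5 + \frac{C \left(-6 + C + M\right)}{3}$)
$148 I + j{\left(2 + 6 \cdot 4,A \right)} = 148 \cdot 35 + \left(5 + \frac{12^{2}}{3} + \frac{1}{3} \cdot 12 \left(-6 + \left(2 + 6 \cdot 4\right)\right)\right) = 5180 + \left(5 + \frac{1}{3} \cdot 144 + \frac{1}{3} \cdot 12 \left(-6 + \left(2 + 24\right)\right)\right) = 5180 + \left(5 + 48 + \frac{1}{3} \cdot 12 \left(-6 + 26\right)\right) = 5180 + \left(5 + 48 + \frac{1}{3} \cdot 12 \cdot 20\right) = 5180 + \left(5 + 48 + 80\right) = 5180 + 133 = 5313$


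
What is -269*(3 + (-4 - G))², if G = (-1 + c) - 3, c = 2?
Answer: -269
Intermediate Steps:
G = -2 (G = (-1 + 2) - 3 = 1 - 3 = -2)
-269*(3 + (-4 - G))² = -269*(3 + (-4 - 1*(-2)))² = -269*(3 + (-4 + 2))² = -269*(3 - 2)² = -269*1² = -269*1 = -269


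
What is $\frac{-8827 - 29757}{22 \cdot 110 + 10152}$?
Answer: $- \frac{1378}{449} \approx -3.069$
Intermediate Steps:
$\frac{-8827 - 29757}{22 \cdot 110 + 10152} = - \frac{38584}{2420 + 10152} = - \frac{38584}{12572} = \left(-38584\right) \frac{1}{12572} = - \frac{1378}{449}$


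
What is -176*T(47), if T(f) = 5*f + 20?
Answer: -44880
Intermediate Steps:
T(f) = 20 + 5*f
-176*T(47) = -176*(20 + 5*47) = -176*(20 + 235) = -176*255 = -44880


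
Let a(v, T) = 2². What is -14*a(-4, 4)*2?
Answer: -112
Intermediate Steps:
a(v, T) = 4
-14*a(-4, 4)*2 = -14*4*2 = -56*2 = -112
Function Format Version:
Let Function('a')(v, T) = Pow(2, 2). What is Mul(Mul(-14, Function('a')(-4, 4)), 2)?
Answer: -112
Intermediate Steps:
Function('a')(v, T) = 4
Mul(Mul(-14, Function('a')(-4, 4)), 2) = Mul(Mul(-14, 4), 2) = Mul(-56, 2) = -112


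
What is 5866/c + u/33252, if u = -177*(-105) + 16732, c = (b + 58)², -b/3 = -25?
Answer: 117111235/84027804 ≈ 1.3937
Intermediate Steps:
b = 75 (b = -3*(-25) = 75)
c = 17689 (c = (75 + 58)² = 133² = 17689)
u = 35317 (u = 18585 + 16732 = 35317)
5866/c + u/33252 = 5866/17689 + 35317/33252 = 5866*(1/17689) + 35317*(1/33252) = 838/2527 + 35317/33252 = 117111235/84027804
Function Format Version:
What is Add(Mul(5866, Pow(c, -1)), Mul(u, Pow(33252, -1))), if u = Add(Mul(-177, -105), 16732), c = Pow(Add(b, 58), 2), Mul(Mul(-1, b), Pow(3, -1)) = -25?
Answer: Rational(117111235, 84027804) ≈ 1.3937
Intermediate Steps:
b = 75 (b = Mul(-3, -25) = 75)
c = 17689 (c = Pow(Add(75, 58), 2) = Pow(133, 2) = 17689)
u = 35317 (u = Add(18585, 16732) = 35317)
Add(Mul(5866, Pow(c, -1)), Mul(u, Pow(33252, -1))) = Add(Mul(5866, Pow(17689, -1)), Mul(35317, Pow(33252, -1))) = Add(Mul(5866, Rational(1, 17689)), Mul(35317, Rational(1, 33252))) = Add(Rational(838, 2527), Rational(35317, 33252)) = Rational(117111235, 84027804)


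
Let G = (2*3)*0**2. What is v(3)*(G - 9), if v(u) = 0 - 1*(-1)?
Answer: -9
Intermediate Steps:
G = 0 (G = 6*0 = 0)
v(u) = 1 (v(u) = 0 + 1 = 1)
v(3)*(G - 9) = 1*(0 - 9) = 1*(-9) = -9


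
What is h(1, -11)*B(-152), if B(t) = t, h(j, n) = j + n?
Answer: 1520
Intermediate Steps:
h(1, -11)*B(-152) = (1 - 11)*(-152) = -10*(-152) = 1520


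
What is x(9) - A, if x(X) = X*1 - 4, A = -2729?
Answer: 2734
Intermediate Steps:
x(X) = -4 + X (x(X) = X - 4 = -4 + X)
x(9) - A = (-4 + 9) - 1*(-2729) = 5 + 2729 = 2734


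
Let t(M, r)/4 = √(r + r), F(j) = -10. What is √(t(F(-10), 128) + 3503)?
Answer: √3567 ≈ 59.724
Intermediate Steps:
t(M, r) = 4*√2*√r (t(M, r) = 4*√(r + r) = 4*√(2*r) = 4*(√2*√r) = 4*√2*√r)
√(t(F(-10), 128) + 3503) = √(4*√2*√128 + 3503) = √(4*√2*(8*√2) + 3503) = √(64 + 3503) = √3567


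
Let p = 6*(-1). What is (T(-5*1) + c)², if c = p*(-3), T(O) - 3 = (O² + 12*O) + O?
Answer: 361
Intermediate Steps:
p = -6
T(O) = 3 + O² + 13*O (T(O) = 3 + ((O² + 12*O) + O) = 3 + (O² + 13*O) = 3 + O² + 13*O)
c = 18 (c = -6*(-3) = 18)
(T(-5*1) + c)² = ((3 + (-5*1)² + 13*(-5*1)) + 18)² = ((3 + (-5)² + 13*(-5)) + 18)² = ((3 + 25 - 65) + 18)² = (-37 + 18)² = (-19)² = 361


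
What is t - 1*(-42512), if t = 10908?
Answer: 53420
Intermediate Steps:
t - 1*(-42512) = 10908 - 1*(-42512) = 10908 + 42512 = 53420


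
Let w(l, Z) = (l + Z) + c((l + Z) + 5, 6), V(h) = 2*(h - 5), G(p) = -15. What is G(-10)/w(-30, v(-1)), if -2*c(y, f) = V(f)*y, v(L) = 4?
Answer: 3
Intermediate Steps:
V(h) = -10 + 2*h (V(h) = 2*(-5 + h) = -10 + 2*h)
c(y, f) = -y*(-10 + 2*f)/2 (c(y, f) = -(-10 + 2*f)*y/2 = -y*(-10 + 2*f)/2)
w(l, Z) = -5 (w(l, Z) = (l + Z) + ((l + Z) + 5)*(5 - 1*6) = (Z + l) + ((Z + l) + 5)*(5 - 6) = (Z + l) + (5 + Z + l)*(-1) = (Z + l) + (-5 - Z - l) = -5)
G(-10)/w(-30, v(-1)) = -15/(-5) = -15*(-⅕) = 3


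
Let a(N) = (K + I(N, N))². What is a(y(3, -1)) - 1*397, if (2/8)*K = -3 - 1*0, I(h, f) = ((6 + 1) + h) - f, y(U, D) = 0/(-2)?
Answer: -372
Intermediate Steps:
y(U, D) = 0 (y(U, D) = 0*(-½) = 0)
I(h, f) = 7 + h - f (I(h, f) = (7 + h) - f = 7 + h - f)
K = -12 (K = 4*(-3 - 1*0) = 4*(-3 + 0) = 4*(-3) = -12)
a(N) = 25 (a(N) = (-12 + (7 + N - N))² = (-12 + 7)² = (-5)² = 25)
a(y(3, -1)) - 1*397 = 25 - 1*397 = 25 - 397 = -372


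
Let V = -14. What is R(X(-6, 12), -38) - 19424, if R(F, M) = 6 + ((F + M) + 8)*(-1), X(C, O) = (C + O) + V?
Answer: -19380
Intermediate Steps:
X(C, O) = -14 + C + O (X(C, O) = (C + O) - 14 = -14 + C + O)
R(F, M) = -2 - F - M (R(F, M) = 6 + (8 + F + M)*(-1) = 6 + (-8 - F - M) = -2 - F - M)
R(X(-6, 12), -38) - 19424 = (-2 - (-14 - 6 + 12) - 1*(-38)) - 19424 = (-2 - 1*(-8) + 38) - 19424 = (-2 + 8 + 38) - 19424 = 44 - 19424 = -19380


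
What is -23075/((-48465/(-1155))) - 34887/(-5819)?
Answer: -10226333828/18801189 ≈ -543.92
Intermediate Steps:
-23075/((-48465/(-1155))) - 34887/(-5819) = -23075/((-48465*(-1/1155))) - 34887*(-1/5819) = -23075/3231/77 + 34887/5819 = -23075*77/3231 + 34887/5819 = -1776775/3231 + 34887/5819 = -10226333828/18801189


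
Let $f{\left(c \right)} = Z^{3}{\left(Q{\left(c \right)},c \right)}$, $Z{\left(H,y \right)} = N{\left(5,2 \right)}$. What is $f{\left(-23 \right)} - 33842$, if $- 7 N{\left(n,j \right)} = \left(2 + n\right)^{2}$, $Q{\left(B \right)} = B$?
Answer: $-34185$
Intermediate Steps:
$N{\left(n,j \right)} = - \frac{\left(2 + n\right)^{2}}{7}$
$Z{\left(H,y \right)} = -7$ ($Z{\left(H,y \right)} = - \frac{\left(2 + 5\right)^{2}}{7} = - \frac{7^{2}}{7} = \left(- \frac{1}{7}\right) 49 = -7$)
$f{\left(c \right)} = -343$ ($f{\left(c \right)} = \left(-7\right)^{3} = -343$)
$f{\left(-23 \right)} - 33842 = -343 - 33842 = -34185$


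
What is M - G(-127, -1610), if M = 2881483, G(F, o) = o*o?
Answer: 289383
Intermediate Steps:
G(F, o) = o²
M - G(-127, -1610) = 2881483 - 1*(-1610)² = 2881483 - 1*2592100 = 2881483 - 2592100 = 289383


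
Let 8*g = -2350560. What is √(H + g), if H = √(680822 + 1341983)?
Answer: √(-293820 + √2022805) ≈ 540.74*I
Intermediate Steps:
g = -293820 (g = (⅛)*(-2350560) = -293820)
H = √2022805 ≈ 1422.3
√(H + g) = √(√2022805 - 293820) = √(-293820 + √2022805)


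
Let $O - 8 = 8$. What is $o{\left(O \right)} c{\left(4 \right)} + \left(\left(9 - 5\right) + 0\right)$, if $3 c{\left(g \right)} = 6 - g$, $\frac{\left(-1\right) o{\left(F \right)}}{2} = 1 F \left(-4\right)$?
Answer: $\frac{268}{3} \approx 89.333$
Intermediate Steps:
$O = 16$ ($O = 8 + 8 = 16$)
$o{\left(F \right)} = 8 F$ ($o{\left(F \right)} = - 2 \cdot 1 F \left(-4\right) = - 2 F \left(-4\right) = - 2 \left(- 4 F\right) = 8 F$)
$c{\left(g \right)} = 2 - \frac{g}{3}$ ($c{\left(g \right)} = \frac{6 - g}{3} = 2 - \frac{g}{3}$)
$o{\left(O \right)} c{\left(4 \right)} + \left(\left(9 - 5\right) + 0\right) = 8 \cdot 16 \left(2 - \frac{4}{3}\right) + \left(\left(9 - 5\right) + 0\right) = 128 \left(2 - \frac{4}{3}\right) + \left(4 + 0\right) = 128 \cdot \frac{2}{3} + 4 = \frac{256}{3} + 4 = \frac{268}{3}$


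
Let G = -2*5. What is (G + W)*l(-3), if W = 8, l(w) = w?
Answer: 6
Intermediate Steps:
G = -10
(G + W)*l(-3) = (-10 + 8)*(-3) = -2*(-3) = 6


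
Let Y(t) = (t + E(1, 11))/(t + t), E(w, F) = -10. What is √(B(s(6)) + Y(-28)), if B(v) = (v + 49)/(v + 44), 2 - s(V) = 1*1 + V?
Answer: √538629/546 ≈ 1.3442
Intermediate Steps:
s(V) = 1 - V (s(V) = 2 - (1*1 + V) = 2 - (1 + V) = 2 + (-1 - V) = 1 - V)
B(v) = (49 + v)/(44 + v)
Y(t) = (-10 + t)/(2*t) (Y(t) = (t - 10)/(t + t) = (-10 + t)/((2*t)) = (-10 + t)*(1/(2*t)) = (-10 + t)/(2*t))
√(B(s(6)) + Y(-28)) = √((49 + (1 - 1*6))/(44 + (1 - 1*6)) + (½)*(-10 - 28)/(-28)) = √((49 + (1 - 6))/(44 + (1 - 6)) + (½)*(-1/28)*(-38)) = √((49 - 5)/(44 - 5) + 19/28) = √(44/39 + 19/28) = √(1973/1092) = √538629/546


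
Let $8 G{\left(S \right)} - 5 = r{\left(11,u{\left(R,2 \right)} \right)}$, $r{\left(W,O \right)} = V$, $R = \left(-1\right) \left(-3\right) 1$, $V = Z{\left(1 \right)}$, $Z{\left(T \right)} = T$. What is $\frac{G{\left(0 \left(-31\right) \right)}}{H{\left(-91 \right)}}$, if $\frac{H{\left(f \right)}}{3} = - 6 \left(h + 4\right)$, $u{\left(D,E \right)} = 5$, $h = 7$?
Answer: $- \frac{1}{264} \approx -0.0037879$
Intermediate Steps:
$V = 1$
$R = 3$ ($R = 3 \cdot 1 = 3$)
$r{\left(W,O \right)} = 1$
$G{\left(S \right)} = \frac{3}{4}$ ($G{\left(S \right)} = \frac{5}{8} + \frac{1}{8} \cdot 1 = \frac{5}{8} + \frac{1}{8} = \frac{3}{4}$)
$H{\left(f \right)} = -198$ ($H{\left(f \right)} = 3 \left(- 6 \left(7 + 4\right)\right) = 3 \left(\left(-6\right) 11\right) = 3 \left(-66\right) = -198$)
$\frac{G{\left(0 \left(-31\right) \right)}}{H{\left(-91 \right)}} = \frac{3}{4 \left(-198\right)} = \frac{3}{4} \left(- \frac{1}{198}\right) = - \frac{1}{264}$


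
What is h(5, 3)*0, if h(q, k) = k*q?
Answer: 0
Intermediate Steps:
h(5, 3)*0 = (3*5)*0 = 15*0 = 0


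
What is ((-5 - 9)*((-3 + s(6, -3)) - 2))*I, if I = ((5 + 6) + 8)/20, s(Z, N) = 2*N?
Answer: 1463/10 ≈ 146.30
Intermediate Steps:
I = 19/20 (I = (11 + 8)*(1/20) = 19*(1/20) = 19/20 ≈ 0.95000)
((-5 - 9)*((-3 + s(6, -3)) - 2))*I = ((-5 - 9)*((-3 + 2*(-3)) - 2))*(19/20) = -14*((-3 - 6) - 2)*(19/20) = -14*(-9 - 2)*(19/20) = -14*(-11)*(19/20) = 154*(19/20) = 1463/10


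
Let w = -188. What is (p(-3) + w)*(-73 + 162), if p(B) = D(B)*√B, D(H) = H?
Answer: -16732 - 267*I*√3 ≈ -16732.0 - 462.46*I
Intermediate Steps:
p(B) = B^(3/2) (p(B) = B*√B = B^(3/2))
(p(-3) + w)*(-73 + 162) = ((-3)^(3/2) - 188)*(-73 + 162) = (-3*I*√3 - 188)*89 = (-188 - 3*I*√3)*89 = -16732 - 267*I*√3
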